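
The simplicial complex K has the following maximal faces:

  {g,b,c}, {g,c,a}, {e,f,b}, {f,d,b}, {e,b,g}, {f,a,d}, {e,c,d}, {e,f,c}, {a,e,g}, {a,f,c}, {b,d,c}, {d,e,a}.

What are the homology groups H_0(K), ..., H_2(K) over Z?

H_0 = Z,  H_1 = Z/2Z,  H_2 = 0.

Fix the vertex order a < b < c < d < e < f < g and write every simplex with vertices in increasing order. Then dim K = 2 and the simplices of K are:

  0-simplices (7): a, b, c, d, e, f, g
  1-simplices (18): ac, ad, ae, af, ag, bc, bd, be, bf, bg, cd, ce, cf, cg, de, df, ef, eg
  2-simplices (12): acf, acg, ade, adf, aeg, bcd, bcg, bdf, bef, beg, cde, cef

giving chain groups C_0 ≅ Z^7, C_1 ≅ Z^18, C_2 ≅ Z^12.

Boundary ∂_1: C_1 → C_0 maps an edge to its endpoints' difference, ∂[p,q] = q − p. For instance
  ∂cg = g − c.
As a 7×18 matrix over Z this has rank 6, with invariant factors (1,1,1,1,1,1).

∂_2: C_2 → C_1 sends each 2-simplex [p,q,r] to [q,r] − [p,r] + [p,q]. For instance
  ∂acg = cg − ag + ac,
  ∂bcd = cd − bd + bc.
The resulting 18×12 matrix has rank 12, and its Smith normal form has invariant factors (1,1,1,1,1,1,1,1,1,1,1,2).

From H_k ≅ ker(∂_k) / im(∂_{k+1}) we obtain:

  H_0: rank C_0 − rank ∂_1 = 7 − 6 = 1, and the invariant factors of ∂_1 are all 1, so H_0 = Z.
  H_1: rank ker ∂_1 − rank ∂_2 = (18 − 6) − 12 = 0, and ∂_2 has invariant factor 2 > 1, so H_1 = Z/2Z.
  H_2: rank ker ∂_2 − rank ∂_3 = (12 − 12) − 0 = 0, and there is no ∂_3, so H_2 = 0.

As a check, the Euler characteristic is 7 − 18 + 12 = 1, which agrees with 1 − 0 + 0 = 1.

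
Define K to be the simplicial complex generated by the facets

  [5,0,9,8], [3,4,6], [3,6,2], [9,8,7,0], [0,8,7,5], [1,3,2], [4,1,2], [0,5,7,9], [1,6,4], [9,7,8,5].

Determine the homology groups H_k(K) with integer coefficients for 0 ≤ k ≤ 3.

H_0 = Z^2,  H_1 = Z,  H_2 = 0,  H_3 = Z.

Fix the vertex order 0 < 1 < 2 < 3 < 4 < 5 < 6 < 7 < 8 < 9 and write every simplex with vertices in increasing order. Then dim K = 3 and the simplices of K are:

  0-simplices (10): [0], [1], [2], [3], [4], [5], [6], [7], [8], [9]
  1-simplices (20): [0,5], [0,7], [0,8], [0,9], [1,2], [1,3], [1,4], [1,6], [2,3], [2,4], [2,6], [3,4], [3,6], [4,6], [5,7], [5,8], [5,9], [7,8], [7,9], [8,9]
  2-simplices (15): [0,5,7], [0,5,8], [0,5,9], [0,7,8], [0,7,9], [0,8,9], [1,2,3], [1,2,4], [1,4,6], [2,3,6], [3,4,6], [5,7,8], [5,7,9], [5,8,9], [7,8,9]
  3-simplices (5): [0,5,7,8], [0,5,7,9], [0,5,8,9], [0,7,8,9], [5,7,8,9]

so the chain groups are C_0 ≅ Z^10, C_1 ≅ Z^20, C_2 ≅ Z^15, C_3 ≅ Z^5.

Boundary ∂_1: C_1 → C_0 maps an edge to its endpoints' difference, ∂[p,q] = q − p. For instance
  ∂[0,8] = [8] − [0].
As a 10×20 matrix over Z this has rank 8, with invariant factors (1,1,1,1,1,1,1,1).

Boundary ∂_2: C_2 → C_1 sends each 2-simplex [p,q,r] to [q,r] − [p,r] + [p,q]. For instance
  ∂[1,2,3] = [2,3] − [1,3] + [1,2],
  ∂[1,2,4] = [2,4] − [1,4] + [1,2].
The resulting 20×15 matrix has rank 11, and its Smith normal form has invariant factors (1,1,1,1,1,1,1,1,1,1,1).

Boundary ∂_3: C_3 → C_2 sends each 3-simplex σ to the alternating sum Σ_i (−1)^i (σ with its i-th vertex removed). For instance
  ∂[0,5,8,9] = [5,8,9] − [0,8,9] + [0,5,9] − [0,5,8],
  ∂[0,5,7,8] = [5,7,8] − [0,7,8] + [0,5,8] − [0,5,7].
The 15×5 boundary matrix has rank 4 and Smith normal form diag(1,1,1,1).

Reading off H_k = ker ∂_k / im ∂_{k+1}:

  H_0: rank C_0 − rank ∂_1 = 10 − 8 = 2, and the invariant factors of ∂_1 are all 1, so H_0 = Z^2.
  H_1: rank ker ∂_1 − rank ∂_2 = (20 − 8) − 11 = 1, and the invariant factors of ∂_2 are all 1, so H_1 = Z.
  H_2: rank ker ∂_2 − rank ∂_3 = (15 − 11) − 4 = 0, and the invariant factors of ∂_3 are all 1, so H_2 = 0.
  H_3: rank ker ∂_3 − rank ∂_4 = (5 − 4) − 0 = 1, and there is no ∂_4, so H_3 = Z.

As a check, the Euler characteristic is 10 − 20 + 15 − 5 = 0, which agrees with 2 − 1 + 0 − 1 = 0.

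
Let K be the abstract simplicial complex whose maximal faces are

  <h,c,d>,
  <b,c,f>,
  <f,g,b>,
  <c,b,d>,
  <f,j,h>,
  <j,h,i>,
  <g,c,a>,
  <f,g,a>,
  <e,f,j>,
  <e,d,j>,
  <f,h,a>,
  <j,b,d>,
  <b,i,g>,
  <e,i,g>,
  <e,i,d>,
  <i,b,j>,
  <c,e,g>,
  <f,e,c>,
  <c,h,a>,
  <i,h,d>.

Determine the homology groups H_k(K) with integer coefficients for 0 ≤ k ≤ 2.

H_0 ≅ Z,  H_1 ≅ Z ⊕ Z_2,  H_2 = 0.

K has 10 vertices, 30 edges, 20 triangles.
rank ∂_0 = 0, rank ∂_1 = 9 ⇒ b_0 = 10 − 0 − 9 = 1; all invariant factors of ∂_1 are 1 so no torsion. So H_0 = Z.
rank ∂_1 = 9, rank ∂_2 = 20 ⇒ b_1 = 30 − 9 − 20 = 1; ∂_2 has invariant factor(s) [2] giving torsion. So H_1 = Z ⊕ Z_2.
rank ∂_2 = 20, rank ∂_3 = 0 ⇒ b_2 = 20 − 20 − 0 = 0. So H_2 = 0.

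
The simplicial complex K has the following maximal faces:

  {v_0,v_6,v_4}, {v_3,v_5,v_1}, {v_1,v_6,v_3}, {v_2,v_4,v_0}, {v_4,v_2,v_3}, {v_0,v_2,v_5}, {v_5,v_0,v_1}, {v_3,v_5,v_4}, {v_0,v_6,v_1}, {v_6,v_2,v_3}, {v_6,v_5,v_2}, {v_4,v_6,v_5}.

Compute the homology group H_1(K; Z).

H_1 = Z/2.

We work with the vertex ordering v_0 < v_1 < v_2 < v_3 < v_4 < v_5 < v_6. The simplices of K, each written with vertices in increasing order, are:

  0-simplices (7): [v_0], [v_1], [v_2], [v_3], [v_4], [v_5], [v_6]
  1-simplices (18): (18 of them)
  2-simplices (12): (12 of them)

giving chain groups C_0 ≅ Z^7, C_1 ≅ Z^18, C_2 ≅ Z^12.

The boundary map ∂_1: C_1 → C_0 maps an edge to its endpoints' difference, ∂[p,q] = q − p. For instance
  ∂[v_3,v_6] = [v_6] − [v_3].
This gives a 7×18 integer matrix of rank 6; reducing to Smith normal form yields diagonal entries (1,1,1,1,1,1).

The boundary map ∂_2: C_2 → C_1 sends each 2-simplex [p,q,r] to [q,r] − [p,r] + [p,q]. For instance
  ∂[v_1,v_3,v_5] = [v_3,v_5] − [v_1,v_5] + [v_1,v_3],
  ∂[v_4,v_5,v_6] = [v_5,v_6] − [v_4,v_6] + [v_4,v_5].
The 18×12 boundary matrix has rank 12 and Smith normal form diag(1,1,1,1,1,1,1,1,1,1,1,2).

Reading off H_k = ker ∂_k / im ∂_{k+1}:

  H_1: rank ker ∂_1 − rank ∂_2 = (18 − 6) − 12 = 0, and ∂_2 has invariant factor 2 > 1, so H_1 = Z/2.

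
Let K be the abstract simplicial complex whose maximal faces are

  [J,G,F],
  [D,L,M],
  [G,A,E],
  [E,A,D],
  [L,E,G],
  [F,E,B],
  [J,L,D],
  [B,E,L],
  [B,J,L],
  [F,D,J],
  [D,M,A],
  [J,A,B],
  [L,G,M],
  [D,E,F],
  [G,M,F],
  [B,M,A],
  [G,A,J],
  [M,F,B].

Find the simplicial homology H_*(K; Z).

H_0 = Z,  H_1 = Z^2,  H_2 = Z.

Take the total order A < B < D < E < F < G < J < L < M on the vertex set. Then K (dimension 2) consists of the simplices:

  0-simplices (9): A, B, D, E, F, G, J, L, M
  1-simplices (27): AB, AD, AE, AG, AJ, AM, BE, BF, BJ, BL, BM, DE, DF, DJ, DL, DM, EF, EG, EL, FG, FJ, FM, GJ, GL, GM, JL, LM
  2-simplices (18): ABJ, ABM, ADE, ADM, AEG, AGJ, BEF, BEL, BFM, BJL, DEF, DFJ, DJL, DLM, EGL, FGJ, FGM, GLM

giving chain groups C_0 ≅ Z^9, C_1 ≅ Z^27, C_2 ≅ Z^18.

The boundary map ∂_1: C_1 → C_0 maps an edge to its endpoints' difference, ∂[p,q] = q − p.
The resulting 9×27 matrix has rank 8, and its Smith normal form has invariant factors (1,1,1,1,1,1,1,1).

Boundary ∂_2: C_2 → C_1 maps a triangle to the signed sum of its edges. For instance
  ∂ADM = DM − AM + AD,
  ∂BEF = EF − BF + BE.
This gives a 27×18 integer matrix of rank 17; reducing to Smith normal form yields diagonal entries (1,1,1,1,1,1,1,1,1,1,1,1,1,1,1,1,1).

From H_k ≅ ker(∂_k) / im(∂_{k+1}) we obtain:

  H_0: rank C_0 − rank ∂_1 = 9 − 8 = 1, and the invariant factors of ∂_1 are all 1, so H_0 ≅ Z.
  H_1: rank ker ∂_1 − rank ∂_2 = (27 − 8) − 17 = 2, and the invariant factors of ∂_2 are all 1, so H_1 ≅ Z^2.
  H_2: rank ker ∂_2 − rank ∂_3 = (18 − 17) − 0 = 1, and there is no ∂_3, so H_2 ≅ Z.

As a check, the Euler characteristic is 9 − 27 + 18 = 0, which agrees with 1 − 2 + 1 = 0.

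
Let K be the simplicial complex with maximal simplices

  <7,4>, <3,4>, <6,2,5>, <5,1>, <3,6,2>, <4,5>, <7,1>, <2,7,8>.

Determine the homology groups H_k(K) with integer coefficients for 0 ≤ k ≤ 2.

Fix the vertex order 1 < 2 < 3 < 4 < 5 < 6 < 7 < 8 and write every simplex with vertices in increasing order. Then dim K = 2 and the simplices of K are:

  0-simplices (8): [1], [2], [3], [4], [5], [6], [7], [8]
  1-simplices (13): [1,5], [1,7], [2,3], [2,5], [2,6], [2,7], [2,8], [3,4], [3,6], [4,5], [4,7], [5,6], [7,8]
  2-simplices (3): [2,3,6], [2,5,6], [2,7,8]

giving chain groups C_0 ≅ Z^8, C_1 ≅ Z^13, C_2 ≅ Z^3.

∂_1: C_1 → C_0 is given by ∂[p,q] = [q] − [p]. For instance
  ∂[2,7] = [7] − [2].
The resulting 8×13 matrix has rank 7, and its Smith normal form has invariant factors (1,1,1,1,1,1,1).

The boundary map ∂_2: C_2 → C_1 maps a triangle to the signed sum of its edges. For instance
  ∂[2,7,8] = [7,8] − [2,8] + [2,7],
  ∂[2,5,6] = [5,6] − [2,6] + [2,5].
This gives a 13×3 integer matrix of rank 3; reducing to Smith normal form yields diagonal entries (1,1,1).

Computing H_k = (kernel of ∂_k) / (image of ∂_{k+1}):

  H_0: rank C_0 − rank ∂_1 = 8 − 7 = 1, and the invariant factors of ∂_1 are all 1, so H_0 ≅ Z.
  H_1: rank ker ∂_1 − rank ∂_2 = (13 − 7) − 3 = 3, and the invariant factors of ∂_2 are all 1, so H_1 ≅ Z^3.
  H_2: rank ker ∂_2 − rank ∂_3 = (3 − 3) − 0 = 0, and there is no ∂_3, so H_2 ≅ 0.

As a check, the Euler characteristic is 8 − 13 + 3 = -2, which agrees with 1 − 3 + 0 = -2.

H_0 ≅ Z,  H_1 ≅ Z^3,  H_2 = 0.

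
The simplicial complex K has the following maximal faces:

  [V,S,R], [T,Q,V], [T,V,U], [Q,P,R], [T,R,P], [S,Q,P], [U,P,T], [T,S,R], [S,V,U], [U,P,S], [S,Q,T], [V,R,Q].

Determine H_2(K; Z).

Order the vertices as P < Q < R < S < T < U < V. Listing each simplex with vertices in this order, K has dimension 2 with simplices:

  0-simplices (7): P, Q, R, S, T, U, V
  1-simplices (18): PQ, PR, PS, PT, PU, QR, QS, QT, QV, RS, RT, RV, ST, SU, SV, TU, TV, UV
  2-simplices (12): PQR, PQS, PRT, PSU, PTU, QRV, QST, QTV, RST, RSV, SUV, TUV

giving chain groups C_0 ≅ Z^7, C_1 ≅ Z^18, C_2 ≅ Z^12.

Boundary ∂_1: C_1 → C_0 is given by ∂[p,q] = [q] − [p]. For instance
  ∂PT = T − P.
As a 7×18 matrix over Z this has rank 6, with invariant factors (1,1,1,1,1,1).

∂_2: C_2 → C_1 acts by ∂[p,q,r] = [q,r] − [p,r] + [p,q]. For instance
  ∂RST = ST − RT + RS,
  ∂TUV = UV − TV + TU.
This gives a 18×12 integer matrix of rank 12; reducing to Smith normal form yields diagonal entries (1,1,1,1,1,1,1,1,1,1,1,2).

From H_k ≅ ker(∂_k) / im(∂_{k+1}) we obtain:

  H_2: rank ker ∂_2 − rank ∂_3 = (12 − 12) − 0 = 0, and there is no ∂_3, so H_2 ≅ 0.

H_2 = 0.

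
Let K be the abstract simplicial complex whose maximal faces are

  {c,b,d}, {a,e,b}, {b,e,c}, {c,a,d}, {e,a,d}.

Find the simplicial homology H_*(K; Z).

K has 5 vertices, 10 edges, 5 triangles.
rank ∂_0 = 0, rank ∂_1 = 4 ⇒ b_0 = 5 − 0 − 4 = 1; all invariant factors of ∂_1 are 1 so no torsion. So H_0 ≅ Z.
rank ∂_1 = 4, rank ∂_2 = 5 ⇒ b_1 = 10 − 4 − 5 = 1; all invariant factors of ∂_2 are 1 so no torsion. So H_1 ≅ Z.
rank ∂_2 = 5, rank ∂_3 = 0 ⇒ b_2 = 5 − 5 − 0 = 0. So H_2 ≅ 0.

H_0 ≅ Z,  H_1 ≅ Z,  H_2 = 0.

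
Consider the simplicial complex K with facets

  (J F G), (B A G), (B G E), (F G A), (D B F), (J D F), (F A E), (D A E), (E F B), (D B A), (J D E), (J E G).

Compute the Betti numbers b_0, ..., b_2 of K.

b_0 = 1, b_1 = 0, b_2 = 0.

Fix the vertex order A < B < D < E < F < G < J and write every simplex with vertices in increasing order. Then dim K = 2 and the simplices of K are:

  0-simplices (7): A, B, D, E, F, G, J
  1-simplices (18): AB, AD, AE, AF, AG, BD, BE, BF, BG, DE, DF, DJ, EF, EG, EJ, FG, FJ, GJ
  2-simplices (12): ABD, ABG, ADE, AEF, AFG, BDF, BEF, BEG, DEJ, DFJ, EGJ, FGJ

giving chain groups C_0 ≅ Z^7, C_1 ≅ Z^18, C_2 ≅ Z^12.

Boundary ∂_1: C_1 → C_0 is given by ∂[p,q] = [q] − [p]. For instance
  ∂AB = B − A.
The 7×18 boundary matrix has rank 6 and Smith normal form diag(1,1,1,1,1,1).

Boundary ∂_2: C_2 → C_1 sends each 2-simplex [p,q,r] to [q,r] − [p,r] + [p,q]. For instance
  ∂ABG = BG − AG + AB,
  ∂EGJ = GJ − EJ + EG.
This gives a 18×12 integer matrix of rank 12; reducing to Smith normal form yields diagonal entries (1,1,1,1,1,1,1,1,1,1,1,2).

Now H_k = ker ∂_k / im ∂_{k+1}, so:

  H_0: rank C_0 − rank ∂_1 = 7 − 6 = 1, and the invariant factors of ∂_1 are all 1, so H_0 = Z.
  H_1: rank ker ∂_1 − rank ∂_2 = (18 − 6) − 12 = 0, and ∂_2 has invariant factor 2 > 1, so H_1 = Z/2Z.
  H_2: rank ker ∂_2 − rank ∂_3 = (12 − 12) − 0 = 0, and there is no ∂_3, so H_2 = 0.

Hence the Betti numbers are b_0 = 1, b_1 = 0, b_2 = 0.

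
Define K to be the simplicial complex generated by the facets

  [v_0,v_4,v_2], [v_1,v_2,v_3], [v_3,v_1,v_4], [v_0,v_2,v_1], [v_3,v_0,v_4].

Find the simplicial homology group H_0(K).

H_0 = Z.

Take the total order v_0 < v_1 < v_2 < v_3 < v_4 on the vertex set. Then K (dimension 2) consists of the simplices:

  0-simplices (5): [v_0], [v_1], [v_2], [v_3], [v_4]
  1-simplices (10): [v_0,v_1], [v_0,v_2], [v_0,v_3], [v_0,v_4], [v_1,v_2], [v_1,v_3], [v_1,v_4], [v_2,v_3], [v_2,v_4], [v_3,v_4]
  2-simplices (5): [v_0,v_1,v_2], [v_0,v_2,v_4], [v_0,v_3,v_4], [v_1,v_2,v_3], [v_1,v_3,v_4]

so the chain groups are C_0 ≅ Z^5, C_1 ≅ Z^10, C_2 ≅ Z^5.

∂_1: C_1 → C_0 maps an edge to its endpoints' difference, ∂[p,q] = q − p. For instance
  ∂[v_0,v_1] = [v_1] − [v_0].
This gives a 5×10 integer matrix of rank 4; reducing to Smith normal form yields diagonal entries (1,1,1,1).

Boundary ∂_2: C_2 → C_1 sends each 2-simplex [p,q,r] to [q,r] − [p,r] + [p,q]. For instance
  ∂[v_1,v_3,v_4] = [v_3,v_4] − [v_1,v_4] + [v_1,v_3],
  ∂[v_0,v_3,v_4] = [v_3,v_4] − [v_0,v_4] + [v_0,v_3].
The resulting 10×5 matrix has rank 5, and its Smith normal form has invariant factors (1,1,1,1,1).

Now H_k = ker ∂_k / im ∂_{k+1}, so:

  H_0: rank C_0 − rank ∂_1 = 5 − 4 = 1, and the invariant factors of ∂_1 are all 1, so H_0 = Z.

(K is a triangulation of the Möbius band.)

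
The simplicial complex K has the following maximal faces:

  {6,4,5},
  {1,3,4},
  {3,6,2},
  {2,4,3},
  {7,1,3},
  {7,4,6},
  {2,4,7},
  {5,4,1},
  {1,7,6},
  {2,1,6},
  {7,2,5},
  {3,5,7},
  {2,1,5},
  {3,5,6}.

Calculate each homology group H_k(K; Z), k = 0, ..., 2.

Take the total order 1 < 2 < 3 < 4 < 5 < 6 < 7 on the vertex set. Then K (dimension 2) consists of the simplices:

  0-simplices (7): [1], [2], [3], [4], [5], [6], [7]
  1-simplices (21): [1,2], [1,3], [1,4], [1,5], [1,6], [1,7], [2,3], [2,4], [2,5], [2,6], [2,7], [3,4], [3,5], [3,6], [3,7], [4,5], [4,6], [4,7], [5,6], [5,7], [6,7]
  2-simplices (14): [1,2,5], [1,2,6], [1,3,4], [1,3,7], [1,4,5], [1,6,7], [2,3,4], [2,3,6], [2,4,7], [2,5,7], [3,5,6], [3,5,7], [4,5,6], [4,6,7]

giving chain groups C_0 ≅ Z^7, C_1 ≅ Z^21, C_2 ≅ Z^14.

∂_1: C_1 → C_0 maps an edge to its endpoints' difference, ∂[p,q] = q − p. For instance
  ∂[6,7] = [7] − [6].
This gives a 7×21 integer matrix of rank 6; reducing to Smith normal form yields diagonal entries (1,1,1,1,1,1).

The boundary map ∂_2: C_2 → C_1 sends each 2-simplex [p,q,r] to [q,r] − [p,r] + [p,q]. For instance
  ∂[3,5,6] = [5,6] − [3,6] + [3,5],
  ∂[4,5,6] = [5,6] − [4,6] + [4,5].
As a 21×14 matrix over Z this has rank 13, with invariant factors (1,1,1,1,1,1,1,1,1,1,1,1,1).

From H_k ≅ ker(∂_k) / im(∂_{k+1}) we obtain:

  H_0: rank C_0 − rank ∂_1 = 7 − 6 = 1, and the invariant factors of ∂_1 are all 1, so H_0 ≅ Z.
  H_1: rank ker ∂_1 − rank ∂_2 = (21 − 6) − 13 = 2, and the invariant factors of ∂_2 are all 1, so H_1 ≅ Z^2.
  H_2: rank ker ∂_2 − rank ∂_3 = (14 − 13) − 0 = 1, and there is no ∂_3, so H_2 ≅ Z.

H_0 = Z,  H_1 = Z^2,  H_2 = Z.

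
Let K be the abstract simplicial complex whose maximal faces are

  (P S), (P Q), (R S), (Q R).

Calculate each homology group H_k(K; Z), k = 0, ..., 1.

Order the vertices as P < Q < R < S. Listing each simplex with vertices in this order, K has dimension 1 with simplices:

  0-simplices (4): P, Q, R, S
  1-simplices (4): PQ, PS, QR, RS

giving chain groups C_0 ≅ Z^4, C_1 ≅ Z^4.

The boundary map ∂_1: C_1 → C_0 sends each edge [p,q] (with p < q) to q − p.
The 4×4 boundary matrix has rank 3 and Smith normal form diag(1,1,1).

Reading off H_k = ker ∂_k / im ∂_{k+1}:

  H_0: rank C_0 − rank ∂_1 = 4 − 3 = 1, and the invariant factors of ∂_1 are all 1, so H_0 = Z.
  H_1: rank ker ∂_1 − rank ∂_2 = (4 − 3) − 0 = 1, and there is no ∂_2, so H_1 = Z.

(K is a triangulation of the circle S^1.)

H_0 = Z,  H_1 = Z.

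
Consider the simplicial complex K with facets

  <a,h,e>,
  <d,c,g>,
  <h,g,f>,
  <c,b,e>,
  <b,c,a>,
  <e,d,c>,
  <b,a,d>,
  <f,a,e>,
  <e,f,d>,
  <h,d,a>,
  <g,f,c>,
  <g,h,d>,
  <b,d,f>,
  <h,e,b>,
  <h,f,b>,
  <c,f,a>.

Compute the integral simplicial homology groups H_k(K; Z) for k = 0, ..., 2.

We work with the vertex ordering a < b < c < d < e < f < g < h. The simplices of K, each written with vertices in increasing order, are:

  0-simplices (8): a, b, c, d, e, f, g, h
  1-simplices (24): ab, ac, ad, ae, af, ah, bc, bd, be, bf, bh, cd, ce, cf, cg, de, df, dg, dh, ef, eh, fg, fh, gh
  2-simplices (16): abc, abd, acf, adh, aef, aeh, bce, bdf, beh, bfh, cde, cdg, cfg, def, dgh, fgh

Hence C_0 ≅ Z^8, C_1 ≅ Z^24, C_2 ≅ Z^16.

∂_1: C_1 → C_0 maps an edge to its endpoints' difference, ∂[p,q] = q − p.
The 8×24 boundary matrix has rank 7 and Smith normal form diag(1,1,1,1,1,1,1).

∂_2: C_2 → C_1 maps a triangle to the signed sum of its edges. For instance
  ∂def = ef − df + de,
  ∂aeh = eh − ah + ae.
As a 24×16 matrix over Z this has rank 15, with invariant factors (1,1,1,1,1,1,1,1,1,1,1,1,1,1,1).

Now H_k = ker ∂_k / im ∂_{k+1}, so:

  H_0: rank C_0 − rank ∂_1 = 8 − 7 = 1, and the invariant factors of ∂_1 are all 1, so H_0 ≅ Z.
  H_1: rank ker ∂_1 − rank ∂_2 = (24 − 7) − 15 = 2, and the invariant factors of ∂_2 are all 1, so H_1 ≅ Z^2.
  H_2: rank ker ∂_2 − rank ∂_3 = (16 − 15) − 0 = 1, and there is no ∂_3, so H_2 ≅ Z.

(K is a triangulation of the torus T^2.)

H_0 ≅ Z,  H_1 ≅ Z^2,  H_2 ≅ Z.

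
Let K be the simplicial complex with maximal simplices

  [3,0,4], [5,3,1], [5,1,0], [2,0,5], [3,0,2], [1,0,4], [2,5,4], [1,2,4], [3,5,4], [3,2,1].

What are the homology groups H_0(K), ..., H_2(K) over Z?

We work with the vertex ordering 0 < 1 < 2 < 3 < 4 < 5. The simplices of K, each written with vertices in increasing order, are:

  0-simplices (6): [0], [1], [2], [3], [4], [5]
  1-simplices (15): [0,1], [0,2], [0,3], [0,4], [0,5], [1,2], [1,3], [1,4], [1,5], [2,3], [2,4], [2,5], [3,4], [3,5], [4,5]
  2-simplices (10): [0,1,4], [0,1,5], [0,2,3], [0,2,5], [0,3,4], [1,2,3], [1,2,4], [1,3,5], [2,4,5], [3,4,5]

Hence C_0 ≅ Z^6, C_1 ≅ Z^15, C_2 ≅ Z^10.

∂_1: C_1 → C_0 maps an edge to its endpoints' difference, ∂[p,q] = q − p. For instance
  ∂[2,4] = [4] − [2].
The resulting 6×15 matrix has rank 5, and its Smith normal form has invariant factors (1,1,1,1,1).

Boundary ∂_2: C_2 → C_1 sends each 2-simplex [p,q,r] to [q,r] − [p,r] + [p,q]. For instance
  ∂[2,4,5] = [4,5] − [2,5] + [2,4],
  ∂[1,2,4] = [2,4] − [1,4] + [1,2].
This gives a 15×10 integer matrix of rank 10; reducing to Smith normal form yields diagonal entries (1,1,1,1,1,1,1,1,1,2).

Reading off H_k = ker ∂_k / im ∂_{k+1}:

  H_0: rank C_0 − rank ∂_1 = 6 − 5 = 1, and the invariant factors of ∂_1 are all 1, so H_0 = Z.
  H_1: rank ker ∂_1 − rank ∂_2 = (15 − 5) − 10 = 0, and ∂_2 has invariant factor 2 > 1, so H_1 = Z/2.
  H_2: rank ker ∂_2 − rank ∂_3 = (10 − 10) − 0 = 0, and there is no ∂_3, so H_2 = 0.

As a check, the Euler characteristic is 6 − 15 + 10 = 1, which agrees with 1 − 0 + 0 = 1.

H_0 = Z,  H_1 = Z/2,  H_2 = 0.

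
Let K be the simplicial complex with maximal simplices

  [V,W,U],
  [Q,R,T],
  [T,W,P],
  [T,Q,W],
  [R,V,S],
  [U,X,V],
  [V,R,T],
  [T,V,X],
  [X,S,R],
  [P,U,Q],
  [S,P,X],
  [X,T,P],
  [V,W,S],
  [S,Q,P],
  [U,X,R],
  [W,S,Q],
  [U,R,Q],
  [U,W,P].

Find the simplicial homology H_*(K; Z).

H_0 ≅ Z,  H_1 ≅ Z × Z/2,  H_2 = 0.

Take the total order P < Q < R < S < T < U < V < W < X on the vertex set. Then K (dimension 2) consists of the simplices:

  0-simplices (9): P, Q, R, S, T, U, V, W, X
  1-simplices (27): PQ, PS, PT, PU, PW, PX, QR, QS, QT, QU, QW, RS, RT, RU, RV, RX, SV, SW, SX, TV, TW, TX, UV, UW, UX, VW, VX
  2-simplices (18): PQS, PQU, PSX, PTW, PTX, PUW, QRT, QRU, QSW, QTW, RSV, RSX, RTV, RUX, SVW, TVX, UVW, UVX

so the chain groups are C_0 ≅ Z^9, C_1 ≅ Z^27, C_2 ≅ Z^18.

Boundary ∂_1: C_1 → C_0 maps an edge to its endpoints' difference, ∂[p,q] = q − p.
As a 9×27 matrix over Z this has rank 8, with invariant factors (1,1,1,1,1,1,1,1).

∂_2: C_2 → C_1 sends each 2-simplex [p,q,r] to [q,r] − [p,r] + [p,q]. For instance
  ∂PQS = QS − PS + PQ,
  ∂PTW = TW − PW + PT.
The resulting 27×18 matrix has rank 18, and its Smith normal form has invariant factors (1,1,1,1,1,1,1,1,1,1,1,1,1,1,1,1,1,2).

Now H_k = ker ∂_k / im ∂_{k+1}, so:

  H_0: rank C_0 − rank ∂_1 = 9 − 8 = 1, and the invariant factors of ∂_1 are all 1, so H_0 = Z.
  H_1: rank ker ∂_1 − rank ∂_2 = (27 − 8) − 18 = 1, and ∂_2 has invariant factor 2 > 1, so H_1 = Z × Z/2.
  H_2: rank ker ∂_2 − rank ∂_3 = (18 − 18) − 0 = 0, and there is no ∂_3, so H_2 = 0.

As a check, the Euler characteristic is 9 − 27 + 18 = 0, which agrees with 1 − 1 + 0 = 0.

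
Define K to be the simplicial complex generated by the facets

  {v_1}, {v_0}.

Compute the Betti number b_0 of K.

b_0 = 2.

Fix the vertex order v_0 < v_1 and write every simplex with vertices in increasing order. Then dim K = 0 and the simplices of K are:

  0-simplices (2): [v_0], [v_1]

so the chain groups are C_0 ≅ Z^2.

From H_k ≅ ker(∂_k) / im(∂_{k+1}) we obtain:

  H_0: rank C_0 − rank ∂_1 = 2 − 0 = 2, and there is no ∂_1, so H_0 ≅ Z^2.

(K is a triangulation of a set of 2 points.)

Hence the Betti numbers are b_0 = 2.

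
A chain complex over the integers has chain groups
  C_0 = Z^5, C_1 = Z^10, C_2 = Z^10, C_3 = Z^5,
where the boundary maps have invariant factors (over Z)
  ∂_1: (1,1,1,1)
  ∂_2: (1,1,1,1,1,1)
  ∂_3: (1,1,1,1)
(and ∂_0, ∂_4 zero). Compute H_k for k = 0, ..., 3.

H_0: b_0 = 5 − 0 − 4 = 1; torsion from ∂_1 factors > 1: none. So H_0 = Z.
H_1: b_1 = 10 − 4 − 6 = 0; torsion from ∂_2 factors > 1: none. So H_1 = 0.
H_2: b_2 = 10 − 6 − 4 = 0; torsion from ∂_3 factors > 1: none. So H_2 = 0.
H_3: b_3 = 5 − 4 − 0 = 1; torsion from ∂_4 factors > 1: none. So H_3 = Z.

H_0 = Z,  H_1 = 0,  H_2 = 0,  H_3 = Z.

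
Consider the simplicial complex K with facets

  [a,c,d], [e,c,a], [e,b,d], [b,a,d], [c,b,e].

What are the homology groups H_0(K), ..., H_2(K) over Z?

H_0 ≅ Z,  H_1 ≅ Z,  H_2 = 0.

Order the vertices as a < b < c < d < e. Listing each simplex with vertices in this order, K has dimension 2 with simplices:

  0-simplices (5): a, b, c, d, e
  1-simplices (10): ab, ac, ad, ae, bc, bd, be, cd, ce, de
  2-simplices (5): abd, acd, ace, bce, bde

giving chain groups C_0 ≅ Z^5, C_1 ≅ Z^10, C_2 ≅ Z^5.

The boundary map ∂_1: C_1 → C_0 sends each edge [p,q] (with p < q) to q − p. For instance
  ∂ad = d − a.
This gives a 5×10 integer matrix of rank 4; reducing to Smith normal form yields diagonal entries (1,1,1,1).

∂_2: C_2 → C_1 sends each 2-simplex [p,q,r] to [q,r] − [p,r] + [p,q]. For instance
  ∂ace = ce − ae + ac,
  ∂acd = cd − ad + ac.
This gives a 10×5 integer matrix of rank 5; reducing to Smith normal form yields diagonal entries (1,1,1,1,1).

Computing H_k = (kernel of ∂_k) / (image of ∂_{k+1}):

  H_0: rank C_0 − rank ∂_1 = 5 − 4 = 1, and the invariant factors of ∂_1 are all 1, so H_0 = Z.
  H_1: rank ker ∂_1 − rank ∂_2 = (10 − 4) − 5 = 1, and the invariant factors of ∂_2 are all 1, so H_1 = Z.
  H_2: rank ker ∂_2 − rank ∂_3 = (5 − 5) − 0 = 0, and there is no ∂_3, so H_2 = 0.

As a check, the Euler characteristic is 5 − 10 + 5 = 0, which agrees with 1 − 1 + 0 = 0.
(K is a triangulation of the Möbius band.)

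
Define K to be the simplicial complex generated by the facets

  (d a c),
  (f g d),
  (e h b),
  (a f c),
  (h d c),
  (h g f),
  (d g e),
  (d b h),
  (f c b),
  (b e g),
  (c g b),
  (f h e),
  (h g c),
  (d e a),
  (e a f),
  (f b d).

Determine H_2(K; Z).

Order the vertices as a < b < c < d < e < f < g < h. Listing each simplex with vertices in this order, K has dimension 2 with simplices:

  0-simplices (8): a, b, c, d, e, f, g, h
  1-simplices (24): ac, ad, ae, af, bc, bd, be, bf, bg, bh, cd, cf, cg, ch, de, df, dg, dh, ef, eg, eh, fg, fh, gh
  2-simplices (16): acd, acf, ade, aef, bcf, bcg, bdf, bdh, beg, beh, cdh, cgh, deg, dfg, efh, fgh

giving chain groups C_0 ≅ Z^8, C_1 ≅ Z^24, C_2 ≅ Z^16.

∂_1: C_1 → C_0 sends each edge [p,q] (with p < q) to q − p.
The resulting 8×24 matrix has rank 7, and its Smith normal form has invariant factors (1,1,1,1,1,1,1).

The boundary map ∂_2: C_2 → C_1 maps a triangle to the signed sum of its edges. For instance
  ∂cdh = dh − ch + cd,
  ∂efh = fh − eh + ef.
The resulting 24×16 matrix has rank 15, and its Smith normal form has invariant factors (1,1,1,1,1,1,1,1,1,1,1,1,1,1,1).

Now H_k = ker ∂_k / im ∂_{k+1}, so:

  H_2: rank ker ∂_2 − rank ∂_3 = (16 − 15) − 0 = 1, and there is no ∂_3, so H_2 = Z.

H_2 ≅ Z.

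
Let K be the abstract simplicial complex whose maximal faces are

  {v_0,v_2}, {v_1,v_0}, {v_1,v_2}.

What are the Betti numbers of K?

b_0 = 1, b_1 = 1.

Order the vertices as v_0 < v_1 < v_2. Listing each simplex with vertices in this order, K has dimension 1 with simplices:

  0-simplices (3): [v_0], [v_1], [v_2]
  1-simplices (3): [v_0,v_1], [v_0,v_2], [v_1,v_2]

giving chain groups C_0 ≅ Z^3, C_1 ≅ Z^3.

∂_1: C_1 → C_0 is given by ∂[p,q] = [q] − [p].
As a 3×3 matrix over Z this has rank 2, with invariant factors (1,1).

From H_k ≅ ker(∂_k) / im(∂_{k+1}) we obtain:

  H_0: rank C_0 − rank ∂_1 = 3 − 2 = 1, and the invariant factors of ∂_1 are all 1, so H_0 ≅ Z.
  H_1: rank ker ∂_1 − rank ∂_2 = (3 − 2) − 0 = 1, and there is no ∂_2, so H_1 ≅ Z.

(K is a triangulation of the circle S^1.)

Hence the Betti numbers are b_0 = 1, b_1 = 1.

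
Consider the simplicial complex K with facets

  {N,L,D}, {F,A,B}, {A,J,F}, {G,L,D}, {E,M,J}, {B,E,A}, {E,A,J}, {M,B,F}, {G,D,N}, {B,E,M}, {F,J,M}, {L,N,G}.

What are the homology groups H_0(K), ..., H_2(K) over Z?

H_0 ≅ Z^2,  H_1 = 0,  H_2 ≅ Z^2.

Order the vertices as A < B < D < E < F < G < J < L < M < N. Listing each simplex with vertices in this order, K has dimension 2 with simplices:

  0-simplices (10): A, B, D, E, F, G, J, L, M, N
  1-simplices (18): AB, AE, AF, AJ, BE, BF, BM, DG, DL, DN, EJ, EM, FJ, FM, GL, GN, JM, LN
  2-simplices (12): ABE, ABF, AEJ, AFJ, BEM, BFM, DGL, DGN, DLN, EJM, FJM, GLN

giving chain groups C_0 ≅ Z^10, C_1 ≅ Z^18, C_2 ≅ Z^12.

∂_1: C_1 → C_0 is given by ∂[p,q] = [q] − [p].
As a 10×18 matrix over Z this has rank 8, with invariant factors (1,1,1,1,1,1,1,1).

∂_2: C_2 → C_1 maps a triangle to the signed sum of its edges. For instance
  ∂ABE = BE − AE + AB,
  ∂DGL = GL − DL + DG.
This gives a 18×12 integer matrix of rank 10; reducing to Smith normal form yields diagonal entries (1,1,1,1,1,1,1,1,1,1).

From H_k ≅ ker(∂_k) / im(∂_{k+1}) we obtain:

  H_0: rank C_0 − rank ∂_1 = 10 − 8 = 2, and the invariant factors of ∂_1 are all 1, so H_0 = Z^2.
  H_1: rank ker ∂_1 − rank ∂_2 = (18 − 8) − 10 = 0, and the invariant factors of ∂_2 are all 1, so H_1 = 0.
  H_2: rank ker ∂_2 − rank ∂_3 = (12 − 10) − 0 = 2, and there is no ∂_3, so H_2 = Z^2.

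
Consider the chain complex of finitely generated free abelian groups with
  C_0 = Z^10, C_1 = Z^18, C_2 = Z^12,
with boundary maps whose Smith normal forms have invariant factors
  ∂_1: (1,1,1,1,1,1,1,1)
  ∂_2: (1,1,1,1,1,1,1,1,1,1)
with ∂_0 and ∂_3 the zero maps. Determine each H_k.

H_0: b_0 = 10 − 0 − 8 = 2; torsion from ∂_1 factors > 1: none. So H_0 = Z^2.
H_1: b_1 = 18 − 8 − 10 = 0; torsion from ∂_2 factors > 1: none. So H_1 = 0.
H_2: b_2 = 12 − 10 − 0 = 2; torsion from ∂_3 factors > 1: none. So H_2 = Z^2.

H_0 = Z^2,  H_1 = 0,  H_2 = Z^2.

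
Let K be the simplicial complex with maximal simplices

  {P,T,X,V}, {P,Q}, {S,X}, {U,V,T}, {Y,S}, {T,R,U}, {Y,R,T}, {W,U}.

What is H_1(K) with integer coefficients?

H_1 = Z.

Order the vertices as P < Q < R < S < T < U < V < W < X < Y. Listing each simplex with vertices in this order, K has dimension 3 with simplices:

  0-simplices (10): P, Q, R, S, T, U, V, W, X, Y
  1-simplices (16): PQ, PT, PV, PX, RT, RU, RY, SX, SY, TU, TV, TX, TY, UV, UW, VX
  2-simplices (7): PTV, PTX, PVX, RTU, RTY, TUV, TVX
  3-simplices (1): PTVX

Hence C_0 ≅ Z^10, C_1 ≅ Z^16, C_2 ≅ Z^7, C_3 ≅ Z^1.

Boundary ∂_1: C_1 → C_0 is given by ∂[p,q] = [q] − [p].
This gives a 10×16 integer matrix of rank 9; reducing to Smith normal form yields diagonal entries (1,1,1,1,1,1,1,1,1).

∂_2: C_2 → C_1 sends each 2-simplex [p,q,r] to [q,r] − [p,r] + [p,q]. For instance
  ∂TUV = UV − TV + TU,
  ∂PTV = TV − PV + PT.
The resulting 16×7 matrix has rank 6, and its Smith normal form has invariant factors (1,1,1,1,1,1).

∂_3: C_3 → C_2 sends each 3-simplex σ to the alternating sum Σ_i (−1)^i (σ with its i-th vertex removed). For instance
  ∂PTVX = TVX − PVX + PTX − PTV.
As a 7×1 matrix over Z this has rank 1, with invariant factors (1).

Now H_k = ker ∂_k / im ∂_{k+1}, so:

  H_1: rank ker ∂_1 − rank ∂_2 = (16 − 9) − 6 = 1, and the invariant factors of ∂_2 are all 1, so H_1 ≅ Z.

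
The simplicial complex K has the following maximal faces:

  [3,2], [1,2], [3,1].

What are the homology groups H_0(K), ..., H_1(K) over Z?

Take the total order 1 < 2 < 3 on the vertex set. Then K (dimension 1) consists of the simplices:

  0-simplices (3): [1], [2], [3]
  1-simplices (3): [1,2], [1,3], [2,3]

Hence C_0 ≅ Z^3, C_1 ≅ Z^3.

∂_1: C_1 → C_0 maps an edge to its endpoints' difference, ∂[p,q] = q − p. For instance
  ∂[2,3] = [3] − [2].
The resulting 3×3 matrix has rank 2, and its Smith normal form has invariant factors (1,1).

Computing H_k = (kernel of ∂_k) / (image of ∂_{k+1}):

  H_0: rank C_0 − rank ∂_1 = 3 − 2 = 1, and the invariant factors of ∂_1 are all 1, so H_0 ≅ Z.
  H_1: rank ker ∂_1 − rank ∂_2 = (3 − 2) − 0 = 1, and there is no ∂_2, so H_1 ≅ Z.

(K is a triangulation of the circle S^1.)

H_0 ≅ Z,  H_1 ≅ Z.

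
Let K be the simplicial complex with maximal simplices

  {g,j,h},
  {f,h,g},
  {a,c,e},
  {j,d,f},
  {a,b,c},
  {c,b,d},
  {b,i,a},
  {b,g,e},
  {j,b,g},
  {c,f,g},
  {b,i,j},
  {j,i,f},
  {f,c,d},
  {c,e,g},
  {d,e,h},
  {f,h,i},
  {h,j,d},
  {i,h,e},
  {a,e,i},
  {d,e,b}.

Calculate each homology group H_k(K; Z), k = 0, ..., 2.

H_0 ≅ Z,  H_1 ≅ Z × Z/2,  H_2 = 0.

Order the vertices as a < b < c < d < e < f < g < h < i < j. Listing each simplex with vertices in this order, K has dimension 2 with simplices:

  0-simplices (10): a, b, c, d, e, f, g, h, i, j
  1-simplices (30): ab, ac, ae, ai, bc, bd, be, bg, bi, bj, cd, ce, cf, cg, de, df, dh, dj, eg, eh, ei, fg, fh, fi, fj, gh, gj, hi, hj, ij
  2-simplices (20): abc, abi, ace, aei, bcd, bde, beg, bgj, bij, cdf, ceg, cfg, deh, dfj, dhj, ehi, fgh, fhi, fij, ghj

so the chain groups are C_0 ≅ Z^10, C_1 ≅ Z^30, C_2 ≅ Z^20.

∂_1: C_1 → C_0 sends each edge [p,q] (with p < q) to q − p.
The 10×30 boundary matrix has rank 9 and Smith normal form diag(1,1,1,1,1,1,1,1,1).

∂_2: C_2 → C_1 maps a triangle to the signed sum of its edges. For instance
  ∂dhj = hj − dj + dh,
  ∂ace = ce − ae + ac.
The 30×20 boundary matrix has rank 20 and Smith normal form diag(1,1,1,1,1,1,1,1,1,1,1,1,1,1,1,1,1,1,1,2).

Now H_k = ker ∂_k / im ∂_{k+1}, so:

  H_0: rank C_0 − rank ∂_1 = 10 − 9 = 1, and the invariant factors of ∂_1 are all 1, so H_0 ≅ Z.
  H_1: rank ker ∂_1 − rank ∂_2 = (30 − 9) − 20 = 1, and ∂_2 has invariant factor 2 > 1, so H_1 ≅ Z × Z/2.
  H_2: rank ker ∂_2 − rank ∂_3 = (20 − 20) − 0 = 0, and there is no ∂_3, so H_2 ≅ 0.

As a check, the Euler characteristic is 10 − 30 + 20 = 0, which agrees with 1 − 1 + 0 = 0.
(K is a triangulation of the Klein bottle.)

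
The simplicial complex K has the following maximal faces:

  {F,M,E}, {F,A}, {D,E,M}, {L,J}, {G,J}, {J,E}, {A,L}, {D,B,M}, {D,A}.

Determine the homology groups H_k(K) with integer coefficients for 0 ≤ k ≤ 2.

We work with the vertex ordering A < B < D < E < F < G < J < L < M. The simplices of K, each written with vertices in increasing order, are:

  0-simplices (9): A, B, D, E, F, G, J, L, M
  1-simplices (13): AD, AF, AL, BD, BM, DE, DM, EF, EJ, EM, FM, GJ, JL
  2-simplices (3): BDM, DEM, EFM

giving chain groups C_0 ≅ Z^9, C_1 ≅ Z^13, C_2 ≅ Z^3.

Boundary ∂_1: C_1 → C_0 maps an edge to its endpoints' difference, ∂[p,q] = q − p. For instance
  ∂AL = L − A.
The resulting 9×13 matrix has rank 8, and its Smith normal form has invariant factors (1,1,1,1,1,1,1,1).

Boundary ∂_2: C_2 → C_1 sends each 2-simplex [p,q,r] to [q,r] − [p,r] + [p,q]. For instance
  ∂DEM = EM − DM + DE,
  ∂BDM = DM − BM + BD.
The 13×3 boundary matrix has rank 3 and Smith normal form diag(1,1,1).

From H_k ≅ ker(∂_k) / im(∂_{k+1}) we obtain:

  H_0: rank C_0 − rank ∂_1 = 9 − 8 = 1, and the invariant factors of ∂_1 are all 1, so H_0 = Z.
  H_1: rank ker ∂_1 − rank ∂_2 = (13 − 8) − 3 = 2, and the invariant factors of ∂_2 are all 1, so H_1 = Z^2.
  H_2: rank ker ∂_2 − rank ∂_3 = (3 − 3) − 0 = 0, and there is no ∂_3, so H_2 = 0.

H_0 ≅ Z,  H_1 ≅ Z^2,  H_2 = 0.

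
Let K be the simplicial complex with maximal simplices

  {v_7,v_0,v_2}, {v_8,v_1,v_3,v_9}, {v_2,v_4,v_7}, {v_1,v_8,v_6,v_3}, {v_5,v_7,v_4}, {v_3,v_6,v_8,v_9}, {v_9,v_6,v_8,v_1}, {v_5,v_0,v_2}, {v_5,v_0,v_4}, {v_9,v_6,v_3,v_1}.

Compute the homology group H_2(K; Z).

We work with the vertex ordering v_0 < v_1 < v_2 < v_3 < v_4 < v_5 < v_6 < v_7 < v_8 < v_9. The simplices of K, each written with vertices in increasing order, are:

  0-simplices (10): [v_0], [v_1], [v_2], [v_3], [v_4], [v_5], [v_6], [v_7], [v_8], [v_9]
  1-simplices (20): (20 of them)
  2-simplices (15): (15 of them)
  3-simplices (5): [v_1,v_3,v_6,v_8], [v_1,v_3,v_6,v_9], [v_1,v_3,v_8,v_9], [v_1,v_6,v_8,v_9], [v_3,v_6,v_8,v_9]

so the chain groups are C_0 ≅ Z^10, C_1 ≅ Z^20, C_2 ≅ Z^15, C_3 ≅ Z^5.

∂_1: C_1 → C_0 maps an edge to its endpoints' difference, ∂[p,q] = q − p.
This gives a 10×20 integer matrix of rank 8; reducing to Smith normal form yields diagonal entries (1,1,1,1,1,1,1,1).

Boundary ∂_2: C_2 → C_1 acts by ∂[p,q,r] = [q,r] − [p,r] + [p,q]. For instance
  ∂[v_1,v_3,v_9] = [v_3,v_9] − [v_1,v_9] + [v_1,v_3],
  ∂[v_1,v_6,v_8] = [v_6,v_8] − [v_1,v_8] + [v_1,v_6].
The resulting 20×15 matrix has rank 11, and its Smith normal form has invariant factors (1,1,1,1,1,1,1,1,1,1,1).

Boundary ∂_3: C_3 → C_2 sends each 3-simplex σ to the alternating sum Σ_i (−1)^i (σ with its i-th vertex removed). For instance
  ∂[v_1,v_3,v_6,v_8] = [v_3,v_6,v_8] − [v_1,v_6,v_8] + [v_1,v_3,v_8] − [v_1,v_3,v_6],
  ∂[v_1,v_6,v_8,v_9] = [v_6,v_8,v_9] − [v_1,v_8,v_9] + [v_1,v_6,v_9] − [v_1,v_6,v_8].
As a 15×5 matrix over Z this has rank 4, with invariant factors (1,1,1,1).

Now H_k = ker ∂_k / im ∂_{k+1}, so:

  H_2: rank ker ∂_2 − rank ∂_3 = (15 − 11) − 4 = 0, and the invariant factors of ∂_3 are all 1, so H_2 = 0.

(K is a triangulation of the disjoint union of the Möbius band and the 3-sphere S^3.)

H_2 = 0.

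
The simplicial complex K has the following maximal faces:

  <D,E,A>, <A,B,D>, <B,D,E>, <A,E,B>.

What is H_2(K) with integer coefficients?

H_2 ≅ Z.

Fix the vertex order A < B < D < E and write every simplex with vertices in increasing order. Then dim K = 2 and the simplices of K are:

  0-simplices (4): A, B, D, E
  1-simplices (6): AB, AD, AE, BD, BE, DE
  2-simplices (4): ABD, ABE, ADE, BDE

giving chain groups C_0 ≅ Z^4, C_1 ≅ Z^6, C_2 ≅ Z^4.

∂_1: C_1 → C_0 sends each edge [p,q] (with p < q) to q − p. For instance
  ∂AB = B − A.
This gives a 4×6 integer matrix of rank 3; reducing to Smith normal form yields diagonal entries (1,1,1).

∂_2: C_2 → C_1 maps a triangle to the signed sum of its edges. For instance
  ∂BDE = DE − BE + BD,
  ∂ABE = BE − AE + AB.
As a 6×4 matrix over Z this has rank 3, with invariant factors (1,1,1).

Now H_k = ker ∂_k / im ∂_{k+1}, so:

  H_2: rank ker ∂_2 − rank ∂_3 = (4 − 3) − 0 = 1, and there is no ∂_3, so H_2 = Z.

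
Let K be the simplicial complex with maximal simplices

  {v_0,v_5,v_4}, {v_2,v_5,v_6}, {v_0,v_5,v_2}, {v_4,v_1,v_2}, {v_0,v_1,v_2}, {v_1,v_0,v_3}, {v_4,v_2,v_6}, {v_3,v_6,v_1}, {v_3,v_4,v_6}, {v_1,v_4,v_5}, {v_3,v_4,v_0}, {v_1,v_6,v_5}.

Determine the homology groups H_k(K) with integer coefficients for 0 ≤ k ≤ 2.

Order the vertices as v_0 < v_1 < v_2 < v_3 < v_4 < v_5 < v_6. Listing each simplex with vertices in this order, K has dimension 2 with simplices:

  0-simplices (7): [v_0], [v_1], [v_2], [v_3], [v_4], [v_5], [v_6]
  1-simplices (18): (18 of them)
  2-simplices (12): (12 of them)

giving chain groups C_0 ≅ Z^7, C_1 ≅ Z^18, C_2 ≅ Z^12.

∂_1: C_1 → C_0 sends each edge [p,q] (with p < q) to q − p. For instance
  ∂[v_1,v_5] = [v_5] − [v_1].
The 7×18 boundary matrix has rank 6 and Smith normal form diag(1,1,1,1,1,1).

The boundary map ∂_2: C_2 → C_1 acts by ∂[p,q,r] = [q,r] − [p,r] + [p,q]. For instance
  ∂[v_0,v_1,v_2] = [v_1,v_2] − [v_0,v_2] + [v_0,v_1],
  ∂[v_0,v_3,v_4] = [v_3,v_4] − [v_0,v_4] + [v_0,v_3].
This gives a 18×12 integer matrix of rank 12; reducing to Smith normal form yields diagonal entries (1,1,1,1,1,1,1,1,1,1,1,2).

Now H_k = ker ∂_k / im ∂_{k+1}, so:

  H_0: rank C_0 − rank ∂_1 = 7 − 6 = 1, and the invariant factors of ∂_1 are all 1, so H_0 ≅ Z.
  H_1: rank ker ∂_1 − rank ∂_2 = (18 − 6) − 12 = 0, and ∂_2 has invariant factor 2 > 1, so H_1 ≅ Z/2.
  H_2: rank ker ∂_2 − rank ∂_3 = (12 − 12) − 0 = 0, and there is no ∂_3, so H_2 ≅ 0.

H_0 = Z,  H_1 = Z/2,  H_2 = 0.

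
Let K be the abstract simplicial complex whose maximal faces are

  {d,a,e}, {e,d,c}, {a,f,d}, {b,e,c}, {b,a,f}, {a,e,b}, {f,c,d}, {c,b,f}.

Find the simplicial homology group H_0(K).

Take the total order a < b < c < d < e < f on the vertex set. Then K (dimension 2) consists of the simplices:

  0-simplices (6): a, b, c, d, e, f
  1-simplices (12): ab, ad, ae, af, bc, be, bf, cd, ce, cf, de, df
  2-simplices (8): abe, abf, ade, adf, bce, bcf, cde, cdf

so the chain groups are C_0 ≅ Z^6, C_1 ≅ Z^12, C_2 ≅ Z^8.

Boundary ∂_1: C_1 → C_0 sends each edge [p,q] (with p < q) to q − p. For instance
  ∂bf = f − b.
As a 6×12 matrix over Z this has rank 5, with invariant factors (1,1,1,1,1).

∂_2: C_2 → C_1 maps a triangle to the signed sum of its edges. For instance
  ∂ade = de − ae + ad,
  ∂bce = ce − be + bc.
This gives a 12×8 integer matrix of rank 7; reducing to Smith normal form yields diagonal entries (1,1,1,1,1,1,1).

Computing H_k = (kernel of ∂_k) / (image of ∂_{k+1}):

  H_0: rank C_0 − rank ∂_1 = 6 − 5 = 1, and the invariant factors of ∂_1 are all 1, so H_0 ≅ Z.

H_0 ≅ Z.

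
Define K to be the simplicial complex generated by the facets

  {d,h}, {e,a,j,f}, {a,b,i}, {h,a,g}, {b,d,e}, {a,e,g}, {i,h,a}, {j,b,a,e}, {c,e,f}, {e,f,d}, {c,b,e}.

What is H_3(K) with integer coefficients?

H_3 = 0.

Take the total order a < b < c < d < e < f < g < h < i < j on the vertex set. Then K (dimension 3) consists of the simplices:

  0-simplices (10): a, b, c, d, e, f, g, h, i, j
  1-simplices (23): ab, ae, af, ag, ah, ai, aj, bc, bd, be, bi, bj, ce, cf, de, df, dh, ef, eg, ej, fj, gh, hi
  2-simplices (15): abe, abi, abj, aef, aeg, aej, afj, agh, ahi, bce, bde, bej, cef, def, efj
  3-simplices (2): abej, aefj

giving chain groups C_0 ≅ Z^10, C_1 ≅ Z^23, C_2 ≅ Z^15, C_3 ≅ Z^2.

Boundary ∂_1: C_1 → C_0 is given by ∂[p,q] = [q] − [p]. For instance
  ∂ab = b − a.
The resulting 10×23 matrix has rank 9, and its Smith normal form has invariant factors (1,1,1,1,1,1,1,1,1).

The boundary map ∂_2: C_2 → C_1 maps a triangle to the signed sum of its edges. For instance
  ∂aeg = eg − ag + ae,
  ∂ahi = hi − ai + ah.
The resulting 23×15 matrix has rank 13, and its Smith normal form has invariant factors (1,1,1,1,1,1,1,1,1,1,1,1,1).

∂_3: C_3 → C_2 sends each 3-simplex σ to the alternating sum Σ_i (−1)^i (σ with its i-th vertex removed). For instance
  ∂aefj = efj − afj + aej − aef,
  ∂abej = bej − aej + abj − abe.
This gives a 15×2 integer matrix of rank 2; reducing to Smith normal form yields diagonal entries (1,1).

Reading off H_k = ker ∂_k / im ∂_{k+1}:

  H_3: rank ker ∂_3 − rank ∂_4 = (2 − 2) − 0 = 0, and there is no ∂_4, so H_3 = 0.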